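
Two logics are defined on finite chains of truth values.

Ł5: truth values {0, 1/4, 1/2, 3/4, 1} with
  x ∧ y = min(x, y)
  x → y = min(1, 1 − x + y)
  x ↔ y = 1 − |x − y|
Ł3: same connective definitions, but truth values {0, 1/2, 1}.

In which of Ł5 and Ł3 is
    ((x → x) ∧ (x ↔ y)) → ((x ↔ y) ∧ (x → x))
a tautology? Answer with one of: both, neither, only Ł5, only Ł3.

both

In Ł5: every assignment gives 1 — tautology.
In Ł3: every assignment gives 1 — tautology.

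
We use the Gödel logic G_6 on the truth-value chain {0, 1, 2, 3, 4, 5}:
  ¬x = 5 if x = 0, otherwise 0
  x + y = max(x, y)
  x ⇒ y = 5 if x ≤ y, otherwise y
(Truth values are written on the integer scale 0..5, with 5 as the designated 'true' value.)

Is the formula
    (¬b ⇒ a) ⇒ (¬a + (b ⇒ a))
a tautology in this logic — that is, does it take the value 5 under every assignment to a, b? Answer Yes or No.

Counterexample: take a = 1, b = 2.
¬b = ¬2 = 0
¬b ⇒ a = 0 ⇒ 1 = 5
¬a = ¬1 = 0
b ⇒ a = 2 ⇒ 1 = 1
¬a + (b ⇒ a) = 0 + 1 = 1
(¬b ⇒ a) ⇒ (¬a + (b ⇒ a)) = 5 ⇒ 1 = 1
This gives 1 ≠ 5.

No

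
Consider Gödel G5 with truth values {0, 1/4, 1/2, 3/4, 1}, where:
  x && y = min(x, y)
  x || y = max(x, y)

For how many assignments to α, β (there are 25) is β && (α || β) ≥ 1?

5

value 1: 5 assignments (counts)
value 3/4: 5 assignments
value 1/2: 5 assignments
value 1/4: 5 assignments
value 0: 5 assignments
So 5 of the 25 assignments meet the threshold.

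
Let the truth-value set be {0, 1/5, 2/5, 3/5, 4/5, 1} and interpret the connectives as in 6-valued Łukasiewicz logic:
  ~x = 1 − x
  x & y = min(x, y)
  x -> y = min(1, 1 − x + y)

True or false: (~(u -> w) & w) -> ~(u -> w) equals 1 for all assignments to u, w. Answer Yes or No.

Yes

At u = 3/5, w = 3/5, for instance:
u -> w = 3/5 -> 3/5 = 1
~(u -> w) = ~1 = 0
~(u -> w) & w = 0 & 3/5 = 0
(~(u -> w) & w) -> ~(u -> w) = 0 -> 0 = 1
and checking the remaining 35 assignments likewise gives ≥ 1 in every case.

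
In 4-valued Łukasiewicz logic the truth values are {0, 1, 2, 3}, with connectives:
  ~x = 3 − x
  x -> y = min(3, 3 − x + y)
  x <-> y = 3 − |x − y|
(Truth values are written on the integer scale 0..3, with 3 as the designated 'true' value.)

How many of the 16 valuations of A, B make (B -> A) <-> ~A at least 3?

2

A = 0, B = 0 ↦ 3  ≥
A = 0, B = 1 ↦ 2  <
A = 0, B = 2 ↦ 1  <
A = 0, B = 3 ↦ 0  <
A = 1, B = 0 ↦ 2  <
A = 1, B = 1 ↦ 2  <
A = 1, B = 2 ↦ 3  ≥
A = 1, B = 3 ↦ 2  <
A = 2, B = 0 ↦ 1  <
A = 2, B = 1 ↦ 1  <
A = 2, B = 2 ↦ 1  <
A = 2, B = 3 ↦ 2  <
A = 3, B = 0 ↦ 0  <
A = 3, B = 1 ↦ 0  <
A = 3, B = 2 ↦ 0  <
A = 3, B = 3 ↦ 0  <
So 2 of the 16 assignments meet the threshold.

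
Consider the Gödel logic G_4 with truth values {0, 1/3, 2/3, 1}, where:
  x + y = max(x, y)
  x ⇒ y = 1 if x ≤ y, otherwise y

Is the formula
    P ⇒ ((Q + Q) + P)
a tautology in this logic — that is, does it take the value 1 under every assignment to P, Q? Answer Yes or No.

Yes

P = 0, Q = 0 ↦ 1
P = 0, Q = 1/3 ↦ 1
P = 0, Q = 2/3 ↦ 1
P = 0, Q = 1 ↦ 1
P = 1/3, Q = 0 ↦ 1
P = 1/3, Q = 1/3 ↦ 1
P = 1/3, Q = 2/3 ↦ 1
P = 1/3, Q = 1 ↦ 1
P = 2/3, Q = 0 ↦ 1
P = 2/3, Q = 1/3 ↦ 1
P = 2/3, Q = 2/3 ↦ 1
P = 2/3, Q = 1 ↦ 1
P = 1, Q = 0 ↦ 1
P = 1, Q = 1/3 ↦ 1
P = 1, Q = 2/3 ↦ 1
P = 1, Q = 1 ↦ 1
Every assignment gives a value ≥ 1.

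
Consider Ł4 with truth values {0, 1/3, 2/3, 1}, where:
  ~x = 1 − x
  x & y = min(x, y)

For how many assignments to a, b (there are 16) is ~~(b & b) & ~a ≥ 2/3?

4

a = 0, b = 0 ↦ 0  <
a = 0, b = 1/3 ↦ 1/3  <
a = 0, b = 2/3 ↦ 2/3  ≥
a = 0, b = 1 ↦ 1  ≥
a = 1/3, b = 0 ↦ 0  <
a = 1/3, b = 1/3 ↦ 1/3  <
a = 1/3, b = 2/3 ↦ 2/3  ≥
a = 1/3, b = 1 ↦ 2/3  ≥
a = 2/3, b = 0 ↦ 0  <
a = 2/3, b = 1/3 ↦ 1/3  <
a = 2/3, b = 2/3 ↦ 1/3  <
a = 2/3, b = 1 ↦ 1/3  <
a = 1, b = 0 ↦ 0  <
a = 1, b = 1/3 ↦ 0  <
a = 1, b = 2/3 ↦ 0  <
a = 1, b = 1 ↦ 0  <
So 4 of the 16 assignments meet the threshold.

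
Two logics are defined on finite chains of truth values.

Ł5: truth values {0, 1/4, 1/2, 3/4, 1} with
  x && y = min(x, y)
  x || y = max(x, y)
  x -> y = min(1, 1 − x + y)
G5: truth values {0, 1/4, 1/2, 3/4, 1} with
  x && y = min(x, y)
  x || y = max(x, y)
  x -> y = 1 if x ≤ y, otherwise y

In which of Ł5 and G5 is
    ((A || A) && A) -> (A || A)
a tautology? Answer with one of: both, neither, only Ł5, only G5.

both

In Ł5: every assignment gives 1 — tautology.
In G5: every assignment gives 1 — tautology.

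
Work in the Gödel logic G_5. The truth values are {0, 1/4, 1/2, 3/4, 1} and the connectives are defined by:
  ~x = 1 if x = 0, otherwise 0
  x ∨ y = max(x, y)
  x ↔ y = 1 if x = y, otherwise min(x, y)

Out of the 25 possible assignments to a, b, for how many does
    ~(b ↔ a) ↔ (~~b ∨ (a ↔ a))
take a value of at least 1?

value 1: 8 assignments (counts)
value 0: 17 assignments
So 8 of the 25 assignments meet the threshold.

8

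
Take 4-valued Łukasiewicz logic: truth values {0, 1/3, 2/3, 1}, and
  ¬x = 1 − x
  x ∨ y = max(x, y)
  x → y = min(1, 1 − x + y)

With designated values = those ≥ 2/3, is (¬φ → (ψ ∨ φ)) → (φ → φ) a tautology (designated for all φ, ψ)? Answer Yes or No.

φ = 0, ψ = 0 ↦ 1
φ = 0, ψ = 1/3 ↦ 1
φ = 0, ψ = 2/3 ↦ 1
φ = 0, ψ = 1 ↦ 1
φ = 1/3, ψ = 0 ↦ 1
φ = 1/3, ψ = 1/3 ↦ 1
φ = 1/3, ψ = 2/3 ↦ 1
φ = 1/3, ψ = 1 ↦ 1
φ = 2/3, ψ = 0 ↦ 1
φ = 2/3, ψ = 1/3 ↦ 1
φ = 2/3, ψ = 2/3 ↦ 1
φ = 2/3, ψ = 1 ↦ 1
φ = 1, ψ = 0 ↦ 1
φ = 1, ψ = 1/3 ↦ 1
φ = 1, ψ = 2/3 ↦ 1
φ = 1, ψ = 1 ↦ 1
Every assignment gives a value ≥ 2/3.

Yes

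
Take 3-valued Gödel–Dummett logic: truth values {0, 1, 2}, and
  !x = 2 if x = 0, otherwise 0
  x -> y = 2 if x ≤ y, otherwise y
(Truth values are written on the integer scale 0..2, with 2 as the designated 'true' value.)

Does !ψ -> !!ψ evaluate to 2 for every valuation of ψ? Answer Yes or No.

No

Counterexample: take ψ = 0.
!ψ = !0 = 2
!ψ = !0 = 2
!!ψ = !2 = 0
!ψ -> !!ψ = 2 -> 0 = 0
This gives 0 ≠ 2.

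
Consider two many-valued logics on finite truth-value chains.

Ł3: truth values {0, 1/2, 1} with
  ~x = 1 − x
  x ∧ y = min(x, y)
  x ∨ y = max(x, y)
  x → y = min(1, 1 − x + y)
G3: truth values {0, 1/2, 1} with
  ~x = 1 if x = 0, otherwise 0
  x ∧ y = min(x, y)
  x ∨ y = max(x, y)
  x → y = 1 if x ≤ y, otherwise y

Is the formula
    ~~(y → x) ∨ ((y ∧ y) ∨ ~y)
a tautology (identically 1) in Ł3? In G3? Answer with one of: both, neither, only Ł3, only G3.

neither

In Ł3: at x = 0, y = 1/2 the value is 1/2 — not a tautology.
In G3: at x = 0, y = 1/2 the value is 1/2 — not a tautology.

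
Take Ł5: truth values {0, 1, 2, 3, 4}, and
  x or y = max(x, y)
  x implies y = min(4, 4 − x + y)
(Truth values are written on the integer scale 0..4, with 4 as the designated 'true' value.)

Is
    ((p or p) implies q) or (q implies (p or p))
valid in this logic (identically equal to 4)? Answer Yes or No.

At p = 4, q = 1, for instance:
p or p = 4 or 4 = 4
(p or p) implies q = 4 implies 1 = 1
q implies (p or p) = 1 implies 4 = 4
((p or p) implies q) or (q implies (p or p)) = 1 or 4 = 4
and checking the remaining 24 assignments likewise gives ≥ 4 in every case.

Yes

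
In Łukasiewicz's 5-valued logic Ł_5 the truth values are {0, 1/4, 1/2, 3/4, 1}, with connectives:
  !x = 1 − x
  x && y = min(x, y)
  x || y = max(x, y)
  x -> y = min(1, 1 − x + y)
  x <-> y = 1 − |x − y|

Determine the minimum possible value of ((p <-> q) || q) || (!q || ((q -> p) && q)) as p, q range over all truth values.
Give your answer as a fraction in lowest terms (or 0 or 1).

Take p = 0, q = 1/2:
p <-> q = 0 <-> 1/2 = 1/2
(p <-> q) || q = 1/2 || 1/2 = 1/2
!q = !1/2 = 1/2
q -> p = 1/2 -> 0 = 1/2
(q -> p) && q = 1/2 && 1/2 = 1/2
!q || ((q -> p) && q) = 1/2 || 1/2 = 1/2
((p <-> q) || q) || (!q || ((q -> p) && q)) = 1/2 || 1/2 = 1/2
No assignment yields a value below 1/2, so this is the minimum.

1/2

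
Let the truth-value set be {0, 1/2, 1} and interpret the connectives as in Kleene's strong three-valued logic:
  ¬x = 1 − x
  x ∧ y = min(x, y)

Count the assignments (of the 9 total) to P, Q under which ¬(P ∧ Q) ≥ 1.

5

P = 0, Q = 0 ↦ 1  ≥
P = 0, Q = 1/2 ↦ 1  ≥
P = 0, Q = 1 ↦ 1  ≥
P = 1/2, Q = 0 ↦ 1  ≥
P = 1/2, Q = 1/2 ↦ 1/2  <
P = 1/2, Q = 1 ↦ 1/2  <
P = 1, Q = 0 ↦ 1  ≥
P = 1, Q = 1/2 ↦ 1/2  <
P = 1, Q = 1 ↦ 0  <
So 5 of the 9 assignments meet the threshold.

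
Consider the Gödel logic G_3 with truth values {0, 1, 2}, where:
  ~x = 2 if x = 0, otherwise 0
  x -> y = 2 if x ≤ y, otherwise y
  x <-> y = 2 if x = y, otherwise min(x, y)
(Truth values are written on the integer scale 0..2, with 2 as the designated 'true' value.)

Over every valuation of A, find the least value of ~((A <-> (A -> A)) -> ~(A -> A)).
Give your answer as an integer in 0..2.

Take A = 0:
A -> A = 0 -> 0 = 2
A <-> (A -> A) = 0 <-> 2 = 0
A -> A = 0 -> 0 = 2
~(A -> A) = ~2 = 0
(A <-> (A -> A)) -> ~(A -> A) = 0 -> 0 = 2
~((A <-> (A -> A)) -> ~(A -> A)) = ~2 = 0
No assignment yields a value below 0, so this is the minimum.

0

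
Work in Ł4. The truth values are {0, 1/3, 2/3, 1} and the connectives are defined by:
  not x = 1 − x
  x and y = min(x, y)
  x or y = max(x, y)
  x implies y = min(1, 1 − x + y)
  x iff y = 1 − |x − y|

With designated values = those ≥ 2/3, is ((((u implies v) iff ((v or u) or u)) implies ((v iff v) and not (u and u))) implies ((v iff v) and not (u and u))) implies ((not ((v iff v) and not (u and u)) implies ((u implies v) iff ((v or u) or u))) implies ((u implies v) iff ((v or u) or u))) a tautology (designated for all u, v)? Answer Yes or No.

Counterexample: take u = 0, v = 0.
u implies v = 0 implies 0 = 1
v or u = 0 or 0 = 0
(v or u) or u = 0 or 0 = 0
(u implies v) iff ((v or u) or u) = 1 iff 0 = 0
v iff v = 0 iff 0 = 1
u and u = 0 and 0 = 0
not (u and u) = not 0 = 1
(v iff v) and not (u and u) = 1 and 1 = 1
((u implies v) iff ((v or u) or u)) implies ((v iff v) and not (u and u)) = 0 implies 1 = 1
v iff v = 0 iff 0 = 1
u and u = 0 and 0 = 0
not (u and u) = not 0 = 1
(v iff v) and not (u and u) = 1 and 1 = 1
(((u implies v) iff ((v or u) or u)) implies ((v iff v) and not (u and u))) implies ((v iff v) and not (u and u)) = 1 implies 1 = 1
v iff v = 0 iff 0 = 1
u and u = 0 and 0 = 0
not (u and u) = not 0 = 1
(v iff v) and not (u and u) = 1 and 1 = 1
not ((v iff v) and not (u and u)) = not 1 = 0
u implies v = 0 implies 0 = 1
v or u = 0 or 0 = 0
(v or u) or u = 0 or 0 = 0
(u implies v) iff ((v or u) or u) = 1 iff 0 = 0
not ((v iff v) and not (u and u)) implies ((u implies v) iff ((v or u) or u)) = 0 implies 0 = 1
u implies v = 0 implies 0 = 1
v or u = 0 or 0 = 0
(v or u) or u = 0 or 0 = 0
(u implies v) iff ((v or u) or u) = 1 iff 0 = 0
(not ((v iff v) and not (u and u)) implies ((u implies v) iff ((v or u) or u))) implies ((u implies v) iff ((v or u) or u)) = 1 implies 0 = 0
((((u implies v) iff ((v or u) or u)) implies ((v iff v) and not (u and u))) implies ((v iff v) and not (u and u))) implies ((not ((v iff v) and not (u and u)) implies ((u implies v) iff ((v or u) or u))) implies ((u implies v) iff ((v or u) or u))) = 1 implies 0 = 0
This gives 0, which is below 2/3.

No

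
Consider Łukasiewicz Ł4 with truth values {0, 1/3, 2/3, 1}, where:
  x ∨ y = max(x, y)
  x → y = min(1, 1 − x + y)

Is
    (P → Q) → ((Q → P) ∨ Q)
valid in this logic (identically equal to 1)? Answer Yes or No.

Counterexample: take P = 0, Q = 1/3.
P → Q = 0 → 1/3 = 1
Q → P = 1/3 → 0 = 2/3
(Q → P) ∨ Q = 2/3 ∨ 1/3 = 2/3
(P → Q) → ((Q → P) ∨ Q) = 1 → 2/3 = 2/3
This gives 2/3 ≠ 1.

No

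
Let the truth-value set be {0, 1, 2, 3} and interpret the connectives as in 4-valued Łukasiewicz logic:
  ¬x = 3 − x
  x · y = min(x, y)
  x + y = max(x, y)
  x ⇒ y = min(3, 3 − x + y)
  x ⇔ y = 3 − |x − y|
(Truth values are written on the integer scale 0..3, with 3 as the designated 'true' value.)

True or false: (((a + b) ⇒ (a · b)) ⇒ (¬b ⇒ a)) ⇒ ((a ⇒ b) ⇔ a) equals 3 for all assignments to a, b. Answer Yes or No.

Counterexample: take a = 0, b = 1.
a + b = 0 + 1 = 1
a · b = 0 · 1 = 0
(a + b) ⇒ (a · b) = 1 ⇒ 0 = 2
¬b = ¬1 = 2
¬b ⇒ a = 2 ⇒ 0 = 1
((a + b) ⇒ (a · b)) ⇒ (¬b ⇒ a) = 2 ⇒ 1 = 2
a ⇒ b = 0 ⇒ 1 = 3
(a ⇒ b) ⇔ a = 3 ⇔ 0 = 0
(((a + b) ⇒ (a · b)) ⇒ (¬b ⇒ a)) ⇒ ((a ⇒ b) ⇔ a) = 2 ⇒ 0 = 1
This gives 1 ≠ 3.

No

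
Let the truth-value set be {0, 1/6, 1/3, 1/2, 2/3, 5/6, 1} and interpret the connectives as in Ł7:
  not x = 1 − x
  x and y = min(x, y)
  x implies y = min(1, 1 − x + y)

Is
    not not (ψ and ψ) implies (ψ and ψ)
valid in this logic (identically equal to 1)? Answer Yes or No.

ψ = 0 ↦ 1
ψ = 1/6 ↦ 1
ψ = 1/3 ↦ 1
ψ = 1/2 ↦ 1
ψ = 2/3 ↦ 1
ψ = 5/6 ↦ 1
ψ = 1 ↦ 1
Every assignment gives a value ≥ 1.

Yes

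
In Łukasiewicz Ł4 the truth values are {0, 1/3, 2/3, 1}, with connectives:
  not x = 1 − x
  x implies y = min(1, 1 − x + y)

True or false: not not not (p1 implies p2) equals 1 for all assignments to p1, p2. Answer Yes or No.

Counterexample: take p1 = 0, p2 = 0.
p1 implies p2 = 0 implies 0 = 1
not (p1 implies p2) = not 1 = 0
not not (p1 implies p2) = not 0 = 1
not not not (p1 implies p2) = not 1 = 0
This gives 0 ≠ 1.

No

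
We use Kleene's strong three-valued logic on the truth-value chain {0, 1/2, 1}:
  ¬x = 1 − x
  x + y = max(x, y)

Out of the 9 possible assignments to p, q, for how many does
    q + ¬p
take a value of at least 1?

5

p = 0, q = 0 ↦ 1  ≥
p = 0, q = 1/2 ↦ 1  ≥
p = 0, q = 1 ↦ 1  ≥
p = 1/2, q = 0 ↦ 1/2  <
p = 1/2, q = 1/2 ↦ 1/2  <
p = 1/2, q = 1 ↦ 1  ≥
p = 1, q = 0 ↦ 0  <
p = 1, q = 1/2 ↦ 1/2  <
p = 1, q = 1 ↦ 1  ≥
So 5 of the 9 assignments meet the threshold.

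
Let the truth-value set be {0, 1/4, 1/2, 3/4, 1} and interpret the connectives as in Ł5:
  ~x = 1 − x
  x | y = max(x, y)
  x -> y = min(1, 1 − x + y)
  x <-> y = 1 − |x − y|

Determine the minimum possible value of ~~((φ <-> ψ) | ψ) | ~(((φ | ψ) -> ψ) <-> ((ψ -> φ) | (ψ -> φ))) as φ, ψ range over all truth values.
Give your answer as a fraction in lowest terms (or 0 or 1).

1/2

Take φ = 0, ψ = 1/2:
φ <-> ψ = 0 <-> 1/2 = 1/2
(φ <-> ψ) | ψ = 1/2 | 1/2 = 1/2
~((φ <-> ψ) | ψ) = ~1/2 = 1/2
~~((φ <-> ψ) | ψ) = ~1/2 = 1/2
φ | ψ = 0 | 1/2 = 1/2
(φ | ψ) -> ψ = 1/2 -> 1/2 = 1
ψ -> φ = 1/2 -> 0 = 1/2
ψ -> φ = 1/2 -> 0 = 1/2
(ψ -> φ) | (ψ -> φ) = 1/2 | 1/2 = 1/2
((φ | ψ) -> ψ) <-> ((ψ -> φ) | (ψ -> φ)) = 1 <-> 1/2 = 1/2
~(((φ | ψ) -> ψ) <-> ((ψ -> φ) | (ψ -> φ))) = ~1/2 = 1/2
~~((φ <-> ψ) | ψ) | ~(((φ | ψ) -> ψ) <-> ((ψ -> φ) | (ψ -> φ))) = 1/2 | 1/2 = 1/2
No assignment yields a value below 1/2, so this is the minimum.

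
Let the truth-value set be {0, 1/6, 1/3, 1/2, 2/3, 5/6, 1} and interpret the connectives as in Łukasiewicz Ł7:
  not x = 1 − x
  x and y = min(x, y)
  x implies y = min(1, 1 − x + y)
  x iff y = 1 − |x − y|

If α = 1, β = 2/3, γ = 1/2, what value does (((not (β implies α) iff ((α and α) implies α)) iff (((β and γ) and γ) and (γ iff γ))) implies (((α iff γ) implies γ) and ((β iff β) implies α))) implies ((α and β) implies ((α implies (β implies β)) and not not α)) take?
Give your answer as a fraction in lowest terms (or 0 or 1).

1

β implies α = 2/3 implies 1 = 1
not (β implies α) = not 1 = 0
α and α = 1 and 1 = 1
(α and α) implies α = 1 implies 1 = 1
not (β implies α) iff ((α and α) implies α) = 0 iff 1 = 0
β and γ = 2/3 and 1/2 = 1/2
(β and γ) and γ = 1/2 and 1/2 = 1/2
γ iff γ = 1/2 iff 1/2 = 1
((β and γ) and γ) and (γ iff γ) = 1/2 and 1 = 1/2
(not (β implies α) iff ((α and α) implies α)) iff (((β and γ) and γ) and (γ iff γ)) = 0 iff 1/2 = 1/2
α iff γ = 1 iff 1/2 = 1/2
(α iff γ) implies γ = 1/2 implies 1/2 = 1
β iff β = 2/3 iff 2/3 = 1
(β iff β) implies α = 1 implies 1 = 1
((α iff γ) implies γ) and ((β iff β) implies α) = 1 and 1 = 1
((not (β implies α) iff ((α and α) implies α)) iff (((β and γ) and γ) and (γ iff γ))) implies (((α iff γ) implies γ) and ((β iff β) implies α)) = 1/2 implies 1 = 1
α and β = 1 and 2/3 = 2/3
β implies β = 2/3 implies 2/3 = 1
α implies (β implies β) = 1 implies 1 = 1
not α = not 1 = 0
not not α = not 0 = 1
(α implies (β implies β)) and not not α = 1 and 1 = 1
(α and β) implies ((α implies (β implies β)) and not not α) = 2/3 implies 1 = 1
(((not (β implies α) iff ((α and α) implies α)) iff (((β and γ) and γ) and (γ iff γ))) implies (((α iff γ) implies γ) and ((β iff β) implies α))) implies ((α and β) implies ((α implies (β implies β)) and not not α)) = 1 implies 1 = 1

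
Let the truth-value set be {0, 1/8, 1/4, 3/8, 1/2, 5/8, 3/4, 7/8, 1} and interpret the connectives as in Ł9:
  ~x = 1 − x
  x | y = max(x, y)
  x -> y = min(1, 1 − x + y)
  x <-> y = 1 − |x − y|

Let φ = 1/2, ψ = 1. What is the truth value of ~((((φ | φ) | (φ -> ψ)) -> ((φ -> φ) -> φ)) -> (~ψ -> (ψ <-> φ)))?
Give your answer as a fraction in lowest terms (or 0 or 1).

0

φ | φ = 1/2 | 1/2 = 1/2
φ -> ψ = 1/2 -> 1 = 1
(φ | φ) | (φ -> ψ) = 1/2 | 1 = 1
φ -> φ = 1/2 -> 1/2 = 1
(φ -> φ) -> φ = 1 -> 1/2 = 1/2
((φ | φ) | (φ -> ψ)) -> ((φ -> φ) -> φ) = 1 -> 1/2 = 1/2
~ψ = ~1 = 0
ψ <-> φ = 1 <-> 1/2 = 1/2
~ψ -> (ψ <-> φ) = 0 -> 1/2 = 1
(((φ | φ) | (φ -> ψ)) -> ((φ -> φ) -> φ)) -> (~ψ -> (ψ <-> φ)) = 1/2 -> 1 = 1
~((((φ | φ) | (φ -> ψ)) -> ((φ -> φ) -> φ)) -> (~ψ -> (ψ <-> φ))) = ~1 = 0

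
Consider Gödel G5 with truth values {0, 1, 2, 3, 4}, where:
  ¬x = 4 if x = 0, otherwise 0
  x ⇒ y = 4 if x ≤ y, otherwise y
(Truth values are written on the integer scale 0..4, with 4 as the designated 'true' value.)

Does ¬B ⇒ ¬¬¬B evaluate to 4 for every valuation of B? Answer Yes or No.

B = 0 ↦ 4
B = 1 ↦ 4
B = 2 ↦ 4
B = 3 ↦ 4
B = 4 ↦ 4
Every assignment gives a value ≥ 4.

Yes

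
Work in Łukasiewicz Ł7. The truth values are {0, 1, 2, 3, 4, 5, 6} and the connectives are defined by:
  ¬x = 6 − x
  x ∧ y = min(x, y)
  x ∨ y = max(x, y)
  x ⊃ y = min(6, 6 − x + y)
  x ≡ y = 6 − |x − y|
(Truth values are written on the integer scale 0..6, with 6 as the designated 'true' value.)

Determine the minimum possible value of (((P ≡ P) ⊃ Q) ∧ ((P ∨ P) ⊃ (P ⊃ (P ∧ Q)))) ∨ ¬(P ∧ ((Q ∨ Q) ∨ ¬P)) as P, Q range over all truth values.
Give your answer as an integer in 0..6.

3

Take P = 3, Q = 0:
P ≡ P = 3 ≡ 3 = 6
(P ≡ P) ⊃ Q = 6 ⊃ 0 = 0
P ∨ P = 3 ∨ 3 = 3
P ∧ Q = 3 ∧ 0 = 0
P ⊃ (P ∧ Q) = 3 ⊃ 0 = 3
(P ∨ P) ⊃ (P ⊃ (P ∧ Q)) = 3 ⊃ 3 = 6
((P ≡ P) ⊃ Q) ∧ ((P ∨ P) ⊃ (P ⊃ (P ∧ Q))) = 0 ∧ 6 = 0
Q ∨ Q = 0 ∨ 0 = 0
¬P = ¬3 = 3
(Q ∨ Q) ∨ ¬P = 0 ∨ 3 = 3
P ∧ ((Q ∨ Q) ∨ ¬P) = 3 ∧ 3 = 3
¬(P ∧ ((Q ∨ Q) ∨ ¬P)) = ¬3 = 3
(((P ≡ P) ⊃ Q) ∧ ((P ∨ P) ⊃ (P ⊃ (P ∧ Q)))) ∨ ¬(P ∧ ((Q ∨ Q) ∨ ¬P)) = 0 ∨ 3 = 3
No assignment yields a value below 3, so this is the minimum.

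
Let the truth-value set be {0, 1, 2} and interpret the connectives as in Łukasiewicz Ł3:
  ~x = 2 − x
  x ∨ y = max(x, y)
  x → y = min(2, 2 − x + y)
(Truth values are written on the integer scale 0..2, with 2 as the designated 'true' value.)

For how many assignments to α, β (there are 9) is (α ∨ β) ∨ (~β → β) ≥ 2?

α = 0, β = 0 ↦ 0  <
α = 0, β = 1 ↦ 2  ≥
α = 0, β = 2 ↦ 2  ≥
α = 1, β = 0 ↦ 1  <
α = 1, β = 1 ↦ 2  ≥
α = 1, β = 2 ↦ 2  ≥
α = 2, β = 0 ↦ 2  ≥
α = 2, β = 1 ↦ 2  ≥
α = 2, β = 2 ↦ 2  ≥
So 7 of the 9 assignments meet the threshold.

7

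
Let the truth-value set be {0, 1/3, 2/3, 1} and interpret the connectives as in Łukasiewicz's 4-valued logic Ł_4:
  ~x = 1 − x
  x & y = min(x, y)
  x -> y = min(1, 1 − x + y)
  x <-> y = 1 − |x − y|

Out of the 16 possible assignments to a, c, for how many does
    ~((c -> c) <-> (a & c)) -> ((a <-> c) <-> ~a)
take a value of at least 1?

a = 0, c = 0 ↦ 1  ≥
a = 0, c = 1/3 ↦ 2/3  <
a = 0, c = 2/3 ↦ 1/3  <
a = 0, c = 1 ↦ 0  <
a = 1/3, c = 0 ↦ 1  ≥
a = 1/3, c = 1/3 ↦ 1  ≥
a = 1/3, c = 2/3 ↦ 1  ≥
a = 1/3, c = 1 ↦ 1  ≥
a = 2/3, c = 0 ↦ 1  ≥
a = 2/3, c = 1/3 ↦ 1  ≥
a = 2/3, c = 2/3 ↦ 1  ≥
a = 2/3, c = 1 ↦ 1  ≥
a = 1, c = 0 ↦ 1  ≥
a = 1, c = 1/3 ↦ 1  ≥
a = 1, c = 2/3 ↦ 1  ≥
a = 1, c = 1 ↦ 1  ≥
So 13 of the 16 assignments meet the threshold.

13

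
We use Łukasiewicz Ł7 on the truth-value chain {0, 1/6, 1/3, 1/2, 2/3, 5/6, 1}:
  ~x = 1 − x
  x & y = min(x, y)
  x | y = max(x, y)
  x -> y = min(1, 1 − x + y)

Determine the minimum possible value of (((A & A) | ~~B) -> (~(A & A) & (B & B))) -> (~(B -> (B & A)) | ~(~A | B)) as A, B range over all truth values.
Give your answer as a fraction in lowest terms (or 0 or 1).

Take A = 0, B = 0:
A & A = 0 & 0 = 0
~B = ~0 = 1
~~B = ~1 = 0
(A & A) | ~~B = 0 | 0 = 0
A & A = 0 & 0 = 0
~(A & A) = ~0 = 1
B & B = 0 & 0 = 0
~(A & A) & (B & B) = 1 & 0 = 0
((A & A) | ~~B) -> (~(A & A) & (B & B)) = 0 -> 0 = 1
B & A = 0 & 0 = 0
B -> (B & A) = 0 -> 0 = 1
~(B -> (B & A)) = ~1 = 0
~A = ~0 = 1
~A | B = 1 | 0 = 1
~(~A | B) = ~1 = 0
~(B -> (B & A)) | ~(~A | B) = 0 | 0 = 0
(((A & A) | ~~B) -> (~(A & A) & (B & B))) -> (~(B -> (B & A)) | ~(~A | B)) = 1 -> 0 = 0
No assignment yields a value below 0, so this is the minimum.

0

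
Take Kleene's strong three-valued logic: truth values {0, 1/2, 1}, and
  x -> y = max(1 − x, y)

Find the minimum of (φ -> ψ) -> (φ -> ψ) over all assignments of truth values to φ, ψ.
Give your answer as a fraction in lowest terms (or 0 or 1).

Take φ = 1/2, ψ = 0:
φ -> ψ = 1/2 -> 0 = 1/2
φ -> ψ = 1/2 -> 0 = 1/2
(φ -> ψ) -> (φ -> ψ) = 1/2 -> 1/2 = 1/2
No assignment yields a value below 1/2, so this is the minimum.

1/2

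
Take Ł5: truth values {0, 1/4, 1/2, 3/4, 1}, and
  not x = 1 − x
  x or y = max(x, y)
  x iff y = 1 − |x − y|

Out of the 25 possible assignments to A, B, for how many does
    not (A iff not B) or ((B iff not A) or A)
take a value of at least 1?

value 1: 10 assignments (counts)
value 3/4: 11 assignments
value 1/2: 4 assignments
So 10 of the 25 assignments meet the threshold.

10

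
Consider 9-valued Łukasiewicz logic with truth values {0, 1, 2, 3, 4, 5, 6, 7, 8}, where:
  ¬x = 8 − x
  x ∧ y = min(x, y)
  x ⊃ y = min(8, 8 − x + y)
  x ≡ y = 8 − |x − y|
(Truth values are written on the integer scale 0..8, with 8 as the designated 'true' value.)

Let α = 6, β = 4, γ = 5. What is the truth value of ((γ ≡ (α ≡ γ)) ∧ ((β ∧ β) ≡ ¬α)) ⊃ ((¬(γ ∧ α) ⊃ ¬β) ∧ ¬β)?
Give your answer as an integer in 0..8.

α ≡ γ = 6 ≡ 5 = 7
γ ≡ (α ≡ γ) = 5 ≡ 7 = 6
β ∧ β = 4 ∧ 4 = 4
¬α = ¬6 = 2
(β ∧ β) ≡ ¬α = 4 ≡ 2 = 6
(γ ≡ (α ≡ γ)) ∧ ((β ∧ β) ≡ ¬α) = 6 ∧ 6 = 6
γ ∧ α = 5 ∧ 6 = 5
¬(γ ∧ α) = ¬5 = 3
¬β = ¬4 = 4
¬(γ ∧ α) ⊃ ¬β = 3 ⊃ 4 = 8
¬β = ¬4 = 4
(¬(γ ∧ α) ⊃ ¬β) ∧ ¬β = 8 ∧ 4 = 4
((γ ≡ (α ≡ γ)) ∧ ((β ∧ β) ≡ ¬α)) ⊃ ((¬(γ ∧ α) ⊃ ¬β) ∧ ¬β) = 6 ⊃ 4 = 6

6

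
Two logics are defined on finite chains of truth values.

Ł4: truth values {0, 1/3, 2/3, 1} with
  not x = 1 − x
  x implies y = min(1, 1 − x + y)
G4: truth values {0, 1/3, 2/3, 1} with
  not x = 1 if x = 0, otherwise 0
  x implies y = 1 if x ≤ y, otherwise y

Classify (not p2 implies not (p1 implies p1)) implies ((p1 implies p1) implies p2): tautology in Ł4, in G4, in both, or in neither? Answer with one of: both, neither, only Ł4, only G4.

In Ł4: every assignment gives 1 — tautology.
In G4: at p1 = 0, p2 = 1/3 the value is 1/3 — not a tautology.

only Ł4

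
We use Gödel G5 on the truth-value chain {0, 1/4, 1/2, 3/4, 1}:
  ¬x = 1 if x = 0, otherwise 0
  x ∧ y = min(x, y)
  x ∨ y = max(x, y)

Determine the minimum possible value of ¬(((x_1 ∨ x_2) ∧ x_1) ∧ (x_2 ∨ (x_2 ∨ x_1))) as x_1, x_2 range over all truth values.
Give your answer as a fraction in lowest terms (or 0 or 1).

Take x_1 = 1/4, x_2 = 0:
x_1 ∨ x_2 = 1/4 ∨ 0 = 1/4
(x_1 ∨ x_2) ∧ x_1 = 1/4 ∧ 1/4 = 1/4
x_2 ∨ x_1 = 0 ∨ 1/4 = 1/4
x_2 ∨ (x_2 ∨ x_1) = 0 ∨ 1/4 = 1/4
((x_1 ∨ x_2) ∧ x_1) ∧ (x_2 ∨ (x_2 ∨ x_1)) = 1/4 ∧ 1/4 = 1/4
¬(((x_1 ∨ x_2) ∧ x_1) ∧ (x_2 ∨ (x_2 ∨ x_1))) = ¬1/4 = 0
No assignment yields a value below 0, so this is the minimum.

0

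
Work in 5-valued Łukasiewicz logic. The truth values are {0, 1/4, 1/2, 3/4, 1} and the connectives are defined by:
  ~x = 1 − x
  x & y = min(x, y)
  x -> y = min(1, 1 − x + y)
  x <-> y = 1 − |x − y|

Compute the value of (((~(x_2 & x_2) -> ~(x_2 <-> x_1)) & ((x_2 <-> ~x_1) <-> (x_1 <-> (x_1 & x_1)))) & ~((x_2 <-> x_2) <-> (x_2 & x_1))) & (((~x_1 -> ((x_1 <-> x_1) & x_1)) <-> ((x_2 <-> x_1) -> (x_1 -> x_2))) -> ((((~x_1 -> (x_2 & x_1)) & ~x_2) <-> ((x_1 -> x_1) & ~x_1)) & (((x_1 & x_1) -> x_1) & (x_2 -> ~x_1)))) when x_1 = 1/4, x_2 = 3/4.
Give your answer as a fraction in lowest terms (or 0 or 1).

3/4

x_2 & x_2 = 3/4 & 3/4 = 3/4
~(x_2 & x_2) = ~3/4 = 1/4
x_2 <-> x_1 = 3/4 <-> 1/4 = 1/2
~(x_2 <-> x_1) = ~1/2 = 1/2
~(x_2 & x_2) -> ~(x_2 <-> x_1) = 1/4 -> 1/2 = 1
~x_1 = ~1/4 = 3/4
x_2 <-> ~x_1 = 3/4 <-> 3/4 = 1
x_1 & x_1 = 1/4 & 1/4 = 1/4
x_1 <-> (x_1 & x_1) = 1/4 <-> 1/4 = 1
(x_2 <-> ~x_1) <-> (x_1 <-> (x_1 & x_1)) = 1 <-> 1 = 1
(~(x_2 & x_2) -> ~(x_2 <-> x_1)) & ((x_2 <-> ~x_1) <-> (x_1 <-> (x_1 & x_1))) = 1 & 1 = 1
x_2 <-> x_2 = 3/4 <-> 3/4 = 1
x_2 & x_1 = 3/4 & 1/4 = 1/4
(x_2 <-> x_2) <-> (x_2 & x_1) = 1 <-> 1/4 = 1/4
~((x_2 <-> x_2) <-> (x_2 & x_1)) = ~1/4 = 3/4
((~(x_2 & x_2) -> ~(x_2 <-> x_1)) & ((x_2 <-> ~x_1) <-> (x_1 <-> (x_1 & x_1)))) & ~((x_2 <-> x_2) <-> (x_2 & x_1)) = 1 & 3/4 = 3/4
~x_1 = ~1/4 = 3/4
x_1 <-> x_1 = 1/4 <-> 1/4 = 1
(x_1 <-> x_1) & x_1 = 1 & 1/4 = 1/4
~x_1 -> ((x_1 <-> x_1) & x_1) = 3/4 -> 1/4 = 1/2
x_2 <-> x_1 = 3/4 <-> 1/4 = 1/2
x_1 -> x_2 = 1/4 -> 3/4 = 1
(x_2 <-> x_1) -> (x_1 -> x_2) = 1/2 -> 1 = 1
(~x_1 -> ((x_1 <-> x_1) & x_1)) <-> ((x_2 <-> x_1) -> (x_1 -> x_2)) = 1/2 <-> 1 = 1/2
~x_1 = ~1/4 = 3/4
x_2 & x_1 = 3/4 & 1/4 = 1/4
~x_1 -> (x_2 & x_1) = 3/4 -> 1/4 = 1/2
~x_2 = ~3/4 = 1/4
(~x_1 -> (x_2 & x_1)) & ~x_2 = 1/2 & 1/4 = 1/4
x_1 -> x_1 = 1/4 -> 1/4 = 1
~x_1 = ~1/4 = 3/4
(x_1 -> x_1) & ~x_1 = 1 & 3/4 = 3/4
((~x_1 -> (x_2 & x_1)) & ~x_2) <-> ((x_1 -> x_1) & ~x_1) = 1/4 <-> 3/4 = 1/2
x_1 & x_1 = 1/4 & 1/4 = 1/4
(x_1 & x_1) -> x_1 = 1/4 -> 1/4 = 1
~x_1 = ~1/4 = 3/4
x_2 -> ~x_1 = 3/4 -> 3/4 = 1
((x_1 & x_1) -> x_1) & (x_2 -> ~x_1) = 1 & 1 = 1
(((~x_1 -> (x_2 & x_1)) & ~x_2) <-> ((x_1 -> x_1) & ~x_1)) & (((x_1 & x_1) -> x_1) & (x_2 -> ~x_1)) = 1/2 & 1 = 1/2
((~x_1 -> ((x_1 <-> x_1) & x_1)) <-> ((x_2 <-> x_1) -> (x_1 -> x_2))) -> ((((~x_1 -> (x_2 & x_1)) & ~x_2) <-> ((x_1 -> x_1) & ~x_1)) & (((x_1 & x_1) -> x_1) & (x_2 -> ~x_1))) = 1/2 -> 1/2 = 1
(((~(x_2 & x_2) -> ~(x_2 <-> x_1)) & ((x_2 <-> ~x_1) <-> (x_1 <-> (x_1 & x_1)))) & ~((x_2 <-> x_2) <-> (x_2 & x_1))) & (((~x_1 -> ((x_1 <-> x_1) & x_1)) <-> ((x_2 <-> x_1) -> (x_1 -> x_2))) -> ((((~x_1 -> (x_2 & x_1)) & ~x_2) <-> ((x_1 -> x_1) & ~x_1)) & (((x_1 & x_1) -> x_1) & (x_2 -> ~x_1)))) = 3/4 & 1 = 3/4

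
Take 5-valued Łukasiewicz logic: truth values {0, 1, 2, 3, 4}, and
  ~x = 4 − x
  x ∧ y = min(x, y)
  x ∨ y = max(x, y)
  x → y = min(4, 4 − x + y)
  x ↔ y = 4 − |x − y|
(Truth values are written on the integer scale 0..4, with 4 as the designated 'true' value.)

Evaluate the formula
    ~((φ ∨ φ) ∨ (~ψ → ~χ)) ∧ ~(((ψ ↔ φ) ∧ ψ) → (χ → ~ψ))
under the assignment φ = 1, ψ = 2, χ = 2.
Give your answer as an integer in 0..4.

φ ∨ φ = 1 ∨ 1 = 1
~ψ = ~2 = 2
~χ = ~2 = 2
~ψ → ~χ = 2 → 2 = 4
(φ ∨ φ) ∨ (~ψ → ~χ) = 1 ∨ 4 = 4
~((φ ∨ φ) ∨ (~ψ → ~χ)) = ~4 = 0
ψ ↔ φ = 2 ↔ 1 = 3
(ψ ↔ φ) ∧ ψ = 3 ∧ 2 = 2
~ψ = ~2 = 2
χ → ~ψ = 2 → 2 = 4
((ψ ↔ φ) ∧ ψ) → (χ → ~ψ) = 2 → 4 = 4
~(((ψ ↔ φ) ∧ ψ) → (χ → ~ψ)) = ~4 = 0
~((φ ∨ φ) ∨ (~ψ → ~χ)) ∧ ~(((ψ ↔ φ) ∧ ψ) → (χ → ~ψ)) = 0 ∧ 0 = 0

0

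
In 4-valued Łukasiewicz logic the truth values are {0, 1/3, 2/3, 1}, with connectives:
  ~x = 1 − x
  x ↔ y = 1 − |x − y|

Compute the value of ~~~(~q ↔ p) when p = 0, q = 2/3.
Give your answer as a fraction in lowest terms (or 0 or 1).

1/3

~q = ~2/3 = 1/3
~q ↔ p = 1/3 ↔ 0 = 2/3
~(~q ↔ p) = ~2/3 = 1/3
~~(~q ↔ p) = ~1/3 = 2/3
~~~(~q ↔ p) = ~2/3 = 1/3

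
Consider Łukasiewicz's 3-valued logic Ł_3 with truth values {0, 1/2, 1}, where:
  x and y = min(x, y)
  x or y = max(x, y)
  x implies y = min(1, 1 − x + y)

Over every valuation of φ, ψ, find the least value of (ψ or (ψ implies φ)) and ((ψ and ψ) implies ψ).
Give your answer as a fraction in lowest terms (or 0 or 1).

Take φ = 0, ψ = 1/2:
ψ implies φ = 1/2 implies 0 = 1/2
ψ or (ψ implies φ) = 1/2 or 1/2 = 1/2
ψ and ψ = 1/2 and 1/2 = 1/2
(ψ and ψ) implies ψ = 1/2 implies 1/2 = 1
(ψ or (ψ implies φ)) and ((ψ and ψ) implies ψ) = 1/2 and 1 = 1/2
No assignment yields a value below 1/2, so this is the minimum.

1/2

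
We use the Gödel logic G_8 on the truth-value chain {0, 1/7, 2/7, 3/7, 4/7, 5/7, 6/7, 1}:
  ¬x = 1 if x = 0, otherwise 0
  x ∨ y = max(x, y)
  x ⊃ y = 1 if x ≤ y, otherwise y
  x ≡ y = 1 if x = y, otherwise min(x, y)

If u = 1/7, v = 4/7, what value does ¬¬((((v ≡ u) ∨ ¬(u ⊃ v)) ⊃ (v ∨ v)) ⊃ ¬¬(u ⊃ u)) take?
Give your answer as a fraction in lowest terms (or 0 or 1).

v ≡ u = 4/7 ≡ 1/7 = 1/7
u ⊃ v = 1/7 ⊃ 4/7 = 1
¬(u ⊃ v) = ¬1 = 0
(v ≡ u) ∨ ¬(u ⊃ v) = 1/7 ∨ 0 = 1/7
v ∨ v = 4/7 ∨ 4/7 = 4/7
((v ≡ u) ∨ ¬(u ⊃ v)) ⊃ (v ∨ v) = 1/7 ⊃ 4/7 = 1
u ⊃ u = 1/7 ⊃ 1/7 = 1
¬(u ⊃ u) = ¬1 = 0
¬¬(u ⊃ u) = ¬0 = 1
(((v ≡ u) ∨ ¬(u ⊃ v)) ⊃ (v ∨ v)) ⊃ ¬¬(u ⊃ u) = 1 ⊃ 1 = 1
¬((((v ≡ u) ∨ ¬(u ⊃ v)) ⊃ (v ∨ v)) ⊃ ¬¬(u ⊃ u)) = ¬1 = 0
¬¬((((v ≡ u) ∨ ¬(u ⊃ v)) ⊃ (v ∨ v)) ⊃ ¬¬(u ⊃ u)) = ¬0 = 1

1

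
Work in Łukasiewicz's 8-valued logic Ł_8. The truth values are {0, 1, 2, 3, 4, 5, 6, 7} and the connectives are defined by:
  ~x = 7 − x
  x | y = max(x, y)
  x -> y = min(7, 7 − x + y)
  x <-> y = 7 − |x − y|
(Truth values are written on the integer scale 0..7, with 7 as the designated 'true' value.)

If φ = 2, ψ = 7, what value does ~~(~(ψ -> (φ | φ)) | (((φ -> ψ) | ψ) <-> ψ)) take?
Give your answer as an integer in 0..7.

φ | φ = 2 | 2 = 2
ψ -> (φ | φ) = 7 -> 2 = 2
~(ψ -> (φ | φ)) = ~2 = 5
φ -> ψ = 2 -> 7 = 7
(φ -> ψ) | ψ = 7 | 7 = 7
((φ -> ψ) | ψ) <-> ψ = 7 <-> 7 = 7
~(ψ -> (φ | φ)) | (((φ -> ψ) | ψ) <-> ψ) = 5 | 7 = 7
~(~(ψ -> (φ | φ)) | (((φ -> ψ) | ψ) <-> ψ)) = ~7 = 0
~~(~(ψ -> (φ | φ)) | (((φ -> ψ) | ψ) <-> ψ)) = ~0 = 7

7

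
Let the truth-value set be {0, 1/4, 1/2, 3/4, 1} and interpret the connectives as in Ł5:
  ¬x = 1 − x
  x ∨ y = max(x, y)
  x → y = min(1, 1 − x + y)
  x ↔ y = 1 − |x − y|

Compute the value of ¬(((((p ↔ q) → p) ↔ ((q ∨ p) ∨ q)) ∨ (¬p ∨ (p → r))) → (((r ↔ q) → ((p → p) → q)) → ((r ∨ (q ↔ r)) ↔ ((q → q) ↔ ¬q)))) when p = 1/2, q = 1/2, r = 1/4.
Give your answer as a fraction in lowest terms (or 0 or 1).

p ↔ q = 1/2 ↔ 1/2 = 1
(p ↔ q) → p = 1 → 1/2 = 1/2
q ∨ p = 1/2 ∨ 1/2 = 1/2
(q ∨ p) ∨ q = 1/2 ∨ 1/2 = 1/2
((p ↔ q) → p) ↔ ((q ∨ p) ∨ q) = 1/2 ↔ 1/2 = 1
¬p = ¬1/2 = 1/2
p → r = 1/2 → 1/4 = 3/4
¬p ∨ (p → r) = 1/2 ∨ 3/4 = 3/4
(((p ↔ q) → p) ↔ ((q ∨ p) ∨ q)) ∨ (¬p ∨ (p → r)) = 1 ∨ 3/4 = 1
r ↔ q = 1/4 ↔ 1/2 = 3/4
p → p = 1/2 → 1/2 = 1
(p → p) → q = 1 → 1/2 = 1/2
(r ↔ q) → ((p → p) → q) = 3/4 → 1/2 = 3/4
q ↔ r = 1/2 ↔ 1/4 = 3/4
r ∨ (q ↔ r) = 1/4 ∨ 3/4 = 3/4
q → q = 1/2 → 1/2 = 1
¬q = ¬1/2 = 1/2
(q → q) ↔ ¬q = 1 ↔ 1/2 = 1/2
(r ∨ (q ↔ r)) ↔ ((q → q) ↔ ¬q) = 3/4 ↔ 1/2 = 3/4
((r ↔ q) → ((p → p) → q)) → ((r ∨ (q ↔ r)) ↔ ((q → q) ↔ ¬q)) = 3/4 → 3/4 = 1
((((p ↔ q) → p) ↔ ((q ∨ p) ∨ q)) ∨ (¬p ∨ (p → r))) → (((r ↔ q) → ((p → p) → q)) → ((r ∨ (q ↔ r)) ↔ ((q → q) ↔ ¬q))) = 1 → 1 = 1
¬(((((p ↔ q) → p) ↔ ((q ∨ p) ∨ q)) ∨ (¬p ∨ (p → r))) → (((r ↔ q) → ((p → p) → q)) → ((r ∨ (q ↔ r)) ↔ ((q → q) ↔ ¬q)))) = ¬1 = 0

0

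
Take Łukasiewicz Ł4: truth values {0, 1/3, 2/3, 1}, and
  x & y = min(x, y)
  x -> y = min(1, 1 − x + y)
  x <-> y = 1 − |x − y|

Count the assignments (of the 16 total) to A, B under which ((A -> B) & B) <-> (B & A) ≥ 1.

A = 0, B = 0 ↦ 1  ≥
A = 0, B = 1/3 ↦ 2/3  <
A = 0, B = 2/3 ↦ 1/3  <
A = 0, B = 1 ↦ 0  <
A = 1/3, B = 0 ↦ 1  ≥
A = 1/3, B = 1/3 ↦ 1  ≥
A = 1/3, B = 2/3 ↦ 2/3  <
A = 1/3, B = 1 ↦ 1/3  <
A = 2/3, B = 0 ↦ 1  ≥
A = 2/3, B = 1/3 ↦ 1  ≥
A = 2/3, B = 2/3 ↦ 1  ≥
A = 2/3, B = 1 ↦ 2/3  <
A = 1, B = 0 ↦ 1  ≥
A = 1, B = 1/3 ↦ 1  ≥
A = 1, B = 2/3 ↦ 1  ≥
A = 1, B = 1 ↦ 1  ≥
So 10 of the 16 assignments meet the threshold.

10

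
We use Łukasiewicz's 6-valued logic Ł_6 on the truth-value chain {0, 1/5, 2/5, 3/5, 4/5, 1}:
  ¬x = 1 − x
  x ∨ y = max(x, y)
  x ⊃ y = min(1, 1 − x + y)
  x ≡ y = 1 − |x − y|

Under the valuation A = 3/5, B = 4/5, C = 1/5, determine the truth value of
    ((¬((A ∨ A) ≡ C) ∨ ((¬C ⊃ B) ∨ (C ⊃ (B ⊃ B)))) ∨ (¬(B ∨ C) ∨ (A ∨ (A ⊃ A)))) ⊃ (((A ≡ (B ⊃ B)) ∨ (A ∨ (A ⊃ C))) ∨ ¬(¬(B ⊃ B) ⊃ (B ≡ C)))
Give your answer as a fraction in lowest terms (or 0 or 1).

3/5

A ∨ A = 3/5 ∨ 3/5 = 3/5
(A ∨ A) ≡ C = 3/5 ≡ 1/5 = 3/5
¬((A ∨ A) ≡ C) = ¬3/5 = 2/5
¬C = ¬1/5 = 4/5
¬C ⊃ B = 4/5 ⊃ 4/5 = 1
B ⊃ B = 4/5 ⊃ 4/5 = 1
C ⊃ (B ⊃ B) = 1/5 ⊃ 1 = 1
(¬C ⊃ B) ∨ (C ⊃ (B ⊃ B)) = 1 ∨ 1 = 1
¬((A ∨ A) ≡ C) ∨ ((¬C ⊃ B) ∨ (C ⊃ (B ⊃ B))) = 2/5 ∨ 1 = 1
B ∨ C = 4/5 ∨ 1/5 = 4/5
¬(B ∨ C) = ¬4/5 = 1/5
A ⊃ A = 3/5 ⊃ 3/5 = 1
A ∨ (A ⊃ A) = 3/5 ∨ 1 = 1
¬(B ∨ C) ∨ (A ∨ (A ⊃ A)) = 1/5 ∨ 1 = 1
(¬((A ∨ A) ≡ C) ∨ ((¬C ⊃ B) ∨ (C ⊃ (B ⊃ B)))) ∨ (¬(B ∨ C) ∨ (A ∨ (A ⊃ A))) = 1 ∨ 1 = 1
B ⊃ B = 4/5 ⊃ 4/5 = 1
A ≡ (B ⊃ B) = 3/5 ≡ 1 = 3/5
A ⊃ C = 3/5 ⊃ 1/5 = 3/5
A ∨ (A ⊃ C) = 3/5 ∨ 3/5 = 3/5
(A ≡ (B ⊃ B)) ∨ (A ∨ (A ⊃ C)) = 3/5 ∨ 3/5 = 3/5
B ⊃ B = 4/5 ⊃ 4/5 = 1
¬(B ⊃ B) = ¬1 = 0
B ≡ C = 4/5 ≡ 1/5 = 2/5
¬(B ⊃ B) ⊃ (B ≡ C) = 0 ⊃ 2/5 = 1
¬(¬(B ⊃ B) ⊃ (B ≡ C)) = ¬1 = 0
((A ≡ (B ⊃ B)) ∨ (A ∨ (A ⊃ C))) ∨ ¬(¬(B ⊃ B) ⊃ (B ≡ C)) = 3/5 ∨ 0 = 3/5
((¬((A ∨ A) ≡ C) ∨ ((¬C ⊃ B) ∨ (C ⊃ (B ⊃ B)))) ∨ (¬(B ∨ C) ∨ (A ∨ (A ⊃ A)))) ⊃ (((A ≡ (B ⊃ B)) ∨ (A ∨ (A ⊃ C))) ∨ ¬(¬(B ⊃ B) ⊃ (B ≡ C))) = 1 ⊃ 3/5 = 3/5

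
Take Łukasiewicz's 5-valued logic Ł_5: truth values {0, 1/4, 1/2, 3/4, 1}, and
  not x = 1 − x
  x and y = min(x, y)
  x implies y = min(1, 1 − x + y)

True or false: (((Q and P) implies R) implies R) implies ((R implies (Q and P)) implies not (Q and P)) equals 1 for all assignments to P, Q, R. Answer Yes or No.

Counterexample: take P = 3/4, Q = 3/4, R = 0.
Q and P = 3/4 and 3/4 = 3/4
(Q and P) implies R = 3/4 implies 0 = 1/4
((Q and P) implies R) implies R = 1/4 implies 0 = 3/4
Q and P = 3/4 and 3/4 = 3/4
R implies (Q and P) = 0 implies 3/4 = 1
not (Q and P) = not 3/4 = 1/4
(R implies (Q and P)) implies not (Q and P) = 1 implies 1/4 = 1/4
(((Q and P) implies R) implies R) implies ((R implies (Q and P)) implies not (Q and P)) = 3/4 implies 1/4 = 1/2
This gives 1/2 ≠ 1.

No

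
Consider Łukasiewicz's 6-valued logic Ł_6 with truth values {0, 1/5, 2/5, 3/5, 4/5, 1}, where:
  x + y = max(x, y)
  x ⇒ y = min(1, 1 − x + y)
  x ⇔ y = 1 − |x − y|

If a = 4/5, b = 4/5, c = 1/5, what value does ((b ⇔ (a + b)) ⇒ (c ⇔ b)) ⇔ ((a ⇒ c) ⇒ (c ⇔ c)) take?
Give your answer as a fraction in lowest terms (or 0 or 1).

2/5

a + b = 4/5 + 4/5 = 4/5
b ⇔ (a + b) = 4/5 ⇔ 4/5 = 1
c ⇔ b = 1/5 ⇔ 4/5 = 2/5
(b ⇔ (a + b)) ⇒ (c ⇔ b) = 1 ⇒ 2/5 = 2/5
a ⇒ c = 4/5 ⇒ 1/5 = 2/5
c ⇔ c = 1/5 ⇔ 1/5 = 1
(a ⇒ c) ⇒ (c ⇔ c) = 2/5 ⇒ 1 = 1
((b ⇔ (a + b)) ⇒ (c ⇔ b)) ⇔ ((a ⇒ c) ⇒ (c ⇔ c)) = 2/5 ⇔ 1 = 2/5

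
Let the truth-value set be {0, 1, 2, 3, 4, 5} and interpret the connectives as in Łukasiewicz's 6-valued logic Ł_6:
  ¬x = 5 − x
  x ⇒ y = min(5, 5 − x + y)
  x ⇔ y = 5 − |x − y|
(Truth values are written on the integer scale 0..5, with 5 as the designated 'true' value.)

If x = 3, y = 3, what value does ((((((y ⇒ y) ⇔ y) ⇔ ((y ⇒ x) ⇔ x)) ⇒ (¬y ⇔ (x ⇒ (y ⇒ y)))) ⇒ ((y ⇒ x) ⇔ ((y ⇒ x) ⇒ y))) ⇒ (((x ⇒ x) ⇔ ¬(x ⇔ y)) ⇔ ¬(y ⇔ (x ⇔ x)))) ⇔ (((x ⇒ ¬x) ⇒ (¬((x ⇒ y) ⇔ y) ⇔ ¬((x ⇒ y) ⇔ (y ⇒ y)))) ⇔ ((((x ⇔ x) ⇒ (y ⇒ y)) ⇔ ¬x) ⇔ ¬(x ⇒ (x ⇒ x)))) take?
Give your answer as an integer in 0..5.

4

y ⇒ y = 3 ⇒ 3 = 5
(y ⇒ y) ⇔ y = 5 ⇔ 3 = 3
y ⇒ x = 3 ⇒ 3 = 5
(y ⇒ x) ⇔ x = 5 ⇔ 3 = 3
((y ⇒ y) ⇔ y) ⇔ ((y ⇒ x) ⇔ x) = 3 ⇔ 3 = 5
¬y = ¬3 = 2
y ⇒ y = 3 ⇒ 3 = 5
x ⇒ (y ⇒ y) = 3 ⇒ 5 = 5
¬y ⇔ (x ⇒ (y ⇒ y)) = 2 ⇔ 5 = 2
(((y ⇒ y) ⇔ y) ⇔ ((y ⇒ x) ⇔ x)) ⇒ (¬y ⇔ (x ⇒ (y ⇒ y))) = 5 ⇒ 2 = 2
y ⇒ x = 3 ⇒ 3 = 5
y ⇒ x = 3 ⇒ 3 = 5
(y ⇒ x) ⇒ y = 5 ⇒ 3 = 3
(y ⇒ x) ⇔ ((y ⇒ x) ⇒ y) = 5 ⇔ 3 = 3
((((y ⇒ y) ⇔ y) ⇔ ((y ⇒ x) ⇔ x)) ⇒ (¬y ⇔ (x ⇒ (y ⇒ y)))) ⇒ ((y ⇒ x) ⇔ ((y ⇒ x) ⇒ y)) = 2 ⇒ 3 = 5
x ⇒ x = 3 ⇒ 3 = 5
x ⇔ y = 3 ⇔ 3 = 5
¬(x ⇔ y) = ¬5 = 0
(x ⇒ x) ⇔ ¬(x ⇔ y) = 5 ⇔ 0 = 0
x ⇔ x = 3 ⇔ 3 = 5
y ⇔ (x ⇔ x) = 3 ⇔ 5 = 3
¬(y ⇔ (x ⇔ x)) = ¬3 = 2
((x ⇒ x) ⇔ ¬(x ⇔ y)) ⇔ ¬(y ⇔ (x ⇔ x)) = 0 ⇔ 2 = 3
(((((y ⇒ y) ⇔ y) ⇔ ((y ⇒ x) ⇔ x)) ⇒ (¬y ⇔ (x ⇒ (y ⇒ y)))) ⇒ ((y ⇒ x) ⇔ ((y ⇒ x) ⇒ y))) ⇒ (((x ⇒ x) ⇔ ¬(x ⇔ y)) ⇔ ¬(y ⇔ (x ⇔ x))) = 5 ⇒ 3 = 3
¬x = ¬3 = 2
x ⇒ ¬x = 3 ⇒ 2 = 4
x ⇒ y = 3 ⇒ 3 = 5
(x ⇒ y) ⇔ y = 5 ⇔ 3 = 3
¬((x ⇒ y) ⇔ y) = ¬3 = 2
x ⇒ y = 3 ⇒ 3 = 5
y ⇒ y = 3 ⇒ 3 = 5
(x ⇒ y) ⇔ (y ⇒ y) = 5 ⇔ 5 = 5
¬((x ⇒ y) ⇔ (y ⇒ y)) = ¬5 = 0
¬((x ⇒ y) ⇔ y) ⇔ ¬((x ⇒ y) ⇔ (y ⇒ y)) = 2 ⇔ 0 = 3
(x ⇒ ¬x) ⇒ (¬((x ⇒ y) ⇔ y) ⇔ ¬((x ⇒ y) ⇔ (y ⇒ y))) = 4 ⇒ 3 = 4
x ⇔ x = 3 ⇔ 3 = 5
y ⇒ y = 3 ⇒ 3 = 5
(x ⇔ x) ⇒ (y ⇒ y) = 5 ⇒ 5 = 5
¬x = ¬3 = 2
((x ⇔ x) ⇒ (y ⇒ y)) ⇔ ¬x = 5 ⇔ 2 = 2
x ⇒ x = 3 ⇒ 3 = 5
x ⇒ (x ⇒ x) = 3 ⇒ 5 = 5
¬(x ⇒ (x ⇒ x)) = ¬5 = 0
(((x ⇔ x) ⇒ (y ⇒ y)) ⇔ ¬x) ⇔ ¬(x ⇒ (x ⇒ x)) = 2 ⇔ 0 = 3
((x ⇒ ¬x) ⇒ (¬((x ⇒ y) ⇔ y) ⇔ ¬((x ⇒ y) ⇔ (y ⇒ y)))) ⇔ ((((x ⇔ x) ⇒ (y ⇒ y)) ⇔ ¬x) ⇔ ¬(x ⇒ (x ⇒ x))) = 4 ⇔ 3 = 4
((((((y ⇒ y) ⇔ y) ⇔ ((y ⇒ x) ⇔ x)) ⇒ (¬y ⇔ (x ⇒ (y ⇒ y)))) ⇒ ((y ⇒ x) ⇔ ((y ⇒ x) ⇒ y))) ⇒ (((x ⇒ x) ⇔ ¬(x ⇔ y)) ⇔ ¬(y ⇔ (x ⇔ x)))) ⇔ (((x ⇒ ¬x) ⇒ (¬((x ⇒ y) ⇔ y) ⇔ ¬((x ⇒ y) ⇔ (y ⇒ y)))) ⇔ ((((x ⇔ x) ⇒ (y ⇒ y)) ⇔ ¬x) ⇔ ¬(x ⇒ (x ⇒ x)))) = 3 ⇔ 4 = 4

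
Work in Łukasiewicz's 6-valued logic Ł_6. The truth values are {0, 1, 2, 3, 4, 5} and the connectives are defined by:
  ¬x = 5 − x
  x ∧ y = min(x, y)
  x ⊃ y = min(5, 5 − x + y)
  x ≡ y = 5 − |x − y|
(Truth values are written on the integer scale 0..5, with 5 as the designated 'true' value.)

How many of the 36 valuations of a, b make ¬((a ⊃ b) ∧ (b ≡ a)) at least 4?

6

value 5: 2 assignments (counts)
value 4: 4 assignments (counts)
value 3: 6 assignments
value 2: 8 assignments
value 1: 10 assignments
value 0: 6 assignments
So 6 of the 36 assignments meet the threshold.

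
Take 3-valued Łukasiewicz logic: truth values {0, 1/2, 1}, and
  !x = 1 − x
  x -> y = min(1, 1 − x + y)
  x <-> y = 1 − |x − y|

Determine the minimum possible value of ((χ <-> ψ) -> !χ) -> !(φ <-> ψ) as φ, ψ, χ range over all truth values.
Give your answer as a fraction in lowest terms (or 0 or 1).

Take φ = 0, ψ = 0, χ = 0:
χ <-> ψ = 0 <-> 0 = 1
!χ = !0 = 1
(χ <-> ψ) -> !χ = 1 -> 1 = 1
φ <-> ψ = 0 <-> 0 = 1
!(φ <-> ψ) = !1 = 0
((χ <-> ψ) -> !χ) -> !(φ <-> ψ) = 1 -> 0 = 0
No assignment yields a value below 0, so this is the minimum.

0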